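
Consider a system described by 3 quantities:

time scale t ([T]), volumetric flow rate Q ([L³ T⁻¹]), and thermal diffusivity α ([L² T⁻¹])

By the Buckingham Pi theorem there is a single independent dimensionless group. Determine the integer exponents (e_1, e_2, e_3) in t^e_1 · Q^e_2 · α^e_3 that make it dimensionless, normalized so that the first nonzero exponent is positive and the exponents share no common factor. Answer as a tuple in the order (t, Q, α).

L: e_1·(0) + e_2·(3) + e_3·(2) = 0
T: e_1·(1) + e_2·(-1) + e_3·(-1) = 0
Solving this homogeneous linear system for the smallest-integer solution (first nonzero entry positive) gives (1, -2, 3).

(1, -2, 3)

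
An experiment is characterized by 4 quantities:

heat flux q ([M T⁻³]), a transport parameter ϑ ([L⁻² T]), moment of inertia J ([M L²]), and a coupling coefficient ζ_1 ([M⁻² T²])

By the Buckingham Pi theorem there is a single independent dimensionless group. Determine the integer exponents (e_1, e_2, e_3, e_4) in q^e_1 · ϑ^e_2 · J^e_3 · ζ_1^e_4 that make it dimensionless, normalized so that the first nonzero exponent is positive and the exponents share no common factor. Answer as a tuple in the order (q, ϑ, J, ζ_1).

(1, 1, 1, 1)

M: e_1·(1) + e_2·(0) + e_3·(1) + e_4·(-2) = 0
L: e_1·(0) + e_2·(-2) + e_3·(2) + e_4·(0) = 0
T: e_1·(-3) + e_2·(1) + e_3·(0) + e_4·(2) = 0
Solving this homogeneous linear system for the smallest-integer solution (first nonzero entry positive) gives (1, 1, 1, 1).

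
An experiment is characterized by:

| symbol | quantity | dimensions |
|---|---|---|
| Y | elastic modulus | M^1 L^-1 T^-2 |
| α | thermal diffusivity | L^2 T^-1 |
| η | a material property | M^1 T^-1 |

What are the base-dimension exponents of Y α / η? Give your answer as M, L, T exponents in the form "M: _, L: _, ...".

M: 0, L: 1, T: -2

Collect each base-dimension exponent across the product:
  M: (1) + (0) − (1) = 0
  L: (-1) + (2) − (0) = 1
  T: (-2) + (-1) − (-1) = -2
So the dimensions are [L T⁻²].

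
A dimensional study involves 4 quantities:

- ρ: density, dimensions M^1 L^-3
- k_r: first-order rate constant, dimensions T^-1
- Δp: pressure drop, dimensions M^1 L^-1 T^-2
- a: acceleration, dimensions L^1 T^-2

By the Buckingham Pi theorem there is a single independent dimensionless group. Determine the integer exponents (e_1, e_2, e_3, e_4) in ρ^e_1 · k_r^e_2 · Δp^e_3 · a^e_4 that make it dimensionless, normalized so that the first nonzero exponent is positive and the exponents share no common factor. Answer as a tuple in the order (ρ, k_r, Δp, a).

(1, -2, -1, 2)

M: e_1·(1) + e_2·(0) + e_3·(1) + e_4·(0) = 0
L: e_1·(-3) + e_2·(0) + e_3·(-1) + e_4·(1) = 0
T: e_1·(0) + e_2·(-1) + e_3·(-2) + e_4·(-2) = 0
Solving this homogeneous linear system for the smallest-integer solution (first nonzero entry positive) gives (1, -2, -1, 2).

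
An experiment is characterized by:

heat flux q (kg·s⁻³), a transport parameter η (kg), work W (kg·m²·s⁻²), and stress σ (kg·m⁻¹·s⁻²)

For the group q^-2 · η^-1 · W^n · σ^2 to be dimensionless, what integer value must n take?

1

Balance the M exponent: (1)·n from W, plus −2·(1) − (1) + 2·(1) = -1 from the rest, must sum to zero.
n − 1 = 0, so n = 1.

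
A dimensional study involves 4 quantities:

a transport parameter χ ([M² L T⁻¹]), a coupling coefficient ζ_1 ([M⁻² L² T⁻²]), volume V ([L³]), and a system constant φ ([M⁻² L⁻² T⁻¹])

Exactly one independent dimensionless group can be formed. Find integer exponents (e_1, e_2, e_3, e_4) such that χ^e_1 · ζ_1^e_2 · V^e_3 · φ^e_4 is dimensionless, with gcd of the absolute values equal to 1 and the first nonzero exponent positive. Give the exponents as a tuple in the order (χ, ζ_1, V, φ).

M: e_1·(2) + e_2·(-2) + e_3·(0) + e_4·(-2) = 0
L: e_1·(1) + e_2·(2) + e_3·(3) + e_4·(-2) = 0
T: e_1·(-1) + e_2·(-2) + e_3·(0) + e_4·(-1) = 0
Solving this homogeneous linear system for the smallest-integer solution (first nonzero entry positive) gives (1, -2, 3, 3).

(1, -2, 3, 3)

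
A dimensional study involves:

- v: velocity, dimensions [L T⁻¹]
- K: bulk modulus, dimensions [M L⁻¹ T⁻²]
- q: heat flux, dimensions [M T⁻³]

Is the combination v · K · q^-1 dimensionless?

yes

Sum the exponent of each base dimension across the product:
  M: [v]_M + [K]_M − [q]_M = (0) + (1) − (1) = 0
  L: [v]_L + [K]_L − [q]_L = (1) + (-1) − (0) = 0
  T: [v]_T + [K]_T − [q]_T = (-1) + (-2) − (-3) = 0
  Θ: [v]_Θ + [K]_Θ − [q]_Θ = (0) + (0) − (0) = 0
  N: [v]_N + [K]_N − [q]_N = (0) + (0) − (0) = 0
All base exponents vanish — dimensionless.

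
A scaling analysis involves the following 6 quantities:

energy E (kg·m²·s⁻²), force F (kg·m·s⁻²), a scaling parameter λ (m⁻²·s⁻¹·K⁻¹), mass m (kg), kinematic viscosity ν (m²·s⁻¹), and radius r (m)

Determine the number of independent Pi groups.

2

There are 6 variables and 4 base dimensions (M, L, T, Θ).
The dimension matrix has rank 4.
Independent dimensionless groups: 6 − 4 = 2.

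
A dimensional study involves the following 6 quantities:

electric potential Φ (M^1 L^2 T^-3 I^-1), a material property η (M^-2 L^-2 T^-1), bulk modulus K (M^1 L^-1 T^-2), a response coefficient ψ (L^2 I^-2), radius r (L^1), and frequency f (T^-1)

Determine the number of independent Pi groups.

2

There are 6 variables and 4 base dimensions (M, L, T, I).
The dimension matrix has rank 4.
Independent dimensionless groups: 6 − 4 = 2.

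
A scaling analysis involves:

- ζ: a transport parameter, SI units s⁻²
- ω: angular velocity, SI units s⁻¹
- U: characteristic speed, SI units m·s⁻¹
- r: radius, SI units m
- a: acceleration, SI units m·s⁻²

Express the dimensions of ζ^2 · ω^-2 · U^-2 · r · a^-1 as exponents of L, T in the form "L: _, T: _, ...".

Collect each base-dimension exponent across the product:
  L: 2·(0) − 2·(0) − 2·(1) + (1) − (1) = -2
  T: 2·(-2) − 2·(-1) − 2·(-1) + (0) − (-2) = 2
So the dimensions are [L⁻² T²].

L: -2, T: 2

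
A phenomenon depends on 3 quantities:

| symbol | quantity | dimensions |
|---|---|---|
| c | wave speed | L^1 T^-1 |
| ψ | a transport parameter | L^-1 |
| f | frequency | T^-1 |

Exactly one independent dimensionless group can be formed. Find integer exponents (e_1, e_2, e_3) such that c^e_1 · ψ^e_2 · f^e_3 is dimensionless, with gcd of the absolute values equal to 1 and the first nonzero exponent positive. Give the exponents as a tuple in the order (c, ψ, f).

L: e_1·(1) + e_2·(-1) + e_3·(0) = 0
T: e_1·(-1) + e_2·(0) + e_3·(-1) = 0
Solving this homogeneous linear system for the smallest-integer solution (first nonzero entry positive) gives (1, 1, -1).

(1, 1, -1)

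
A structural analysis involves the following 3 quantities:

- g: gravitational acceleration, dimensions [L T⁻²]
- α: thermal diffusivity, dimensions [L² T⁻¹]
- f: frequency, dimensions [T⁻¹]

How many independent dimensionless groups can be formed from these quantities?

1

There are 3 variables and 2 base dimensions (L, T).
The dimension matrix has rank 2.
Independent dimensionless groups: 3 − 2 = 1.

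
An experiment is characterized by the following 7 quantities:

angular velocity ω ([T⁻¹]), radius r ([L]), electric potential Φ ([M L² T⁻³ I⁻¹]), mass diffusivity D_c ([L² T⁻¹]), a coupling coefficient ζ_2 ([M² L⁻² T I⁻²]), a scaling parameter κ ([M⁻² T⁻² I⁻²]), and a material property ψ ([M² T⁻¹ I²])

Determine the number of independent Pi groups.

3

There are 7 variables and 4 base dimensions (M, L, T, I).
The dimension matrix has rank 4.
Independent dimensionless groups: 7 − 4 = 3.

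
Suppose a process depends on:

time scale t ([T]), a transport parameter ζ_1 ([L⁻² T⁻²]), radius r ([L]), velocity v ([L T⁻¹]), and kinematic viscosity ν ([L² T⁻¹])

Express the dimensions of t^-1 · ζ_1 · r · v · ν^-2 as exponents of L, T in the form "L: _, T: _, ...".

Collect each base-dimension exponent across the product:
  L: −(0) + (-2) + (1) + (1) − 2·(2) = -4
  T: −(1) + (-2) + (0) + (-1) − 2·(-1) = -2
So the dimensions are [L⁻⁴ T⁻²].

L: -4, T: -2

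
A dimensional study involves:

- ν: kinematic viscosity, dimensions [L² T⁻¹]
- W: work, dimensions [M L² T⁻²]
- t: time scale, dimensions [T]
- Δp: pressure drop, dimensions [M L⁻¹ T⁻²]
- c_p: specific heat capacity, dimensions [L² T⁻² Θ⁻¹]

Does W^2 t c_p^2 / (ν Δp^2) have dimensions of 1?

Sum the exponent of each base dimension across the product:
  M: −[ν]_M + 2·[W]_M + [t]_M − 2·[Δp]_M + 2·[c_p]_M = −(0) + 2·(1) + (0) − 2·(1) + 2·(0) = 0
  L: −[ν]_L + 2·[W]_L + [t]_L − 2·[Δp]_L + 2·[c_p]_L = −(2) + 2·(2) + (0) − 2·(-1) + 2·(2) = 8
  T: −[ν]_T + 2·[W]_T + [t]_T − 2·[Δp]_T + 2·[c_p]_T = −(-1) + 2·(-2) + (1) − 2·(-2) + 2·(-2) = -2
  Θ: −[ν]_Θ + 2·[W]_Θ + [t]_Θ − 2·[Δp]_Θ + 2·[c_p]_Θ = −(0) + 2·(0) + (0) − 2·(0) + 2·(-1) = -2
Net dimensions [L⁸ T⁻² Θ⁻²] ≠ [1] — not dimensionless.

no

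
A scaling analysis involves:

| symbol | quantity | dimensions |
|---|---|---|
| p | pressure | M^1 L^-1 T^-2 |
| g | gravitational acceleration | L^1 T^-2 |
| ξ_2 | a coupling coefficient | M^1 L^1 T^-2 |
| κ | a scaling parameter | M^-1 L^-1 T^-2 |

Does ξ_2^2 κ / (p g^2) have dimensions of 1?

Sum the exponent of each base dimension across the product:
  M: −[p]_M − 2·[g]_M + 2·[ξ_2]_M + [κ]_M = −(1) − 2·(0) + 2·(1) + (-1) = 0
  L: −[p]_L − 2·[g]_L + 2·[ξ_2]_L + [κ]_L = −(-1) − 2·(1) + 2·(1) + (-1) = 0
  T: −[p]_T − 2·[g]_T + 2·[ξ_2]_T + [κ]_T = −(-2) − 2·(-2) + 2·(-2) + (-2) = 0
All base exponents vanish — dimensionless.

yes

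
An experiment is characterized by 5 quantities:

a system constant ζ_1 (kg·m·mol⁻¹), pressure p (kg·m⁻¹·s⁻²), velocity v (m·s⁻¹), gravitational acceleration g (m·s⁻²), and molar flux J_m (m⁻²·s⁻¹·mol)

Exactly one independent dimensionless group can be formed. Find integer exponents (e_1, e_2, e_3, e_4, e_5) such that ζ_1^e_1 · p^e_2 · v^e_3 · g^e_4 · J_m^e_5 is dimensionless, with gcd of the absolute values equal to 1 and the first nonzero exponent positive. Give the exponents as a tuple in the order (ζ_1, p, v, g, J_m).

(1, -1, -1, 1, 1)

M: e_1·(1) + e_2·(1) + e_3·(0) + e_4·(0) + e_5·(0) = 0
L: e_1·(1) + e_2·(-1) + e_3·(1) + e_4·(1) + e_5·(-2) = 0
T: e_1·(0) + e_2·(-2) + e_3·(-1) + e_4·(-2) + e_5·(-1) = 0
N: e_1·(-1) + e_2·(0) + e_3·(0) + e_4·(0) + e_5·(1) = 0
Solving this homogeneous linear system for the smallest-integer solution (first nonzero entry positive) gives (1, -1, -1, 1, 1).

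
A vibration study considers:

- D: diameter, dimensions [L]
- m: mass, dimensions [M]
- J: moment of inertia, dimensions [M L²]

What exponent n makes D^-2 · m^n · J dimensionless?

Balance the M exponent: (1)·n from m, plus −2·(0) + (1) = 1 from the rest, must sum to zero.
n + 1 = 0, so n = -1.

-1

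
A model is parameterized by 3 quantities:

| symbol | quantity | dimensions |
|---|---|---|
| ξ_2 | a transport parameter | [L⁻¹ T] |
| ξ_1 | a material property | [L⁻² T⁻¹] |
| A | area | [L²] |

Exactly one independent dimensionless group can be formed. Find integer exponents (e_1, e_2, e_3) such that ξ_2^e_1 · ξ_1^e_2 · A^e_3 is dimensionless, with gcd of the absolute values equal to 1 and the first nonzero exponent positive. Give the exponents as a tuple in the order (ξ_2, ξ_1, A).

L: e_1·(-1) + e_2·(-2) + e_3·(2) = 0
T: e_1·(1) + e_2·(-1) + e_3·(0) = 0
Solving this homogeneous linear system for the smallest-integer solution (first nonzero entry positive) gives (2, 2, 3).

(2, 2, 3)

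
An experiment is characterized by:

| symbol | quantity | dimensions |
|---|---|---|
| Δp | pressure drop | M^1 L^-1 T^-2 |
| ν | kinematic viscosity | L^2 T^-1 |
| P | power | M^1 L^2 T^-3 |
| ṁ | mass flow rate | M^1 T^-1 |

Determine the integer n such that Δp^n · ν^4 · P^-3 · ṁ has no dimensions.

2

Balance the M exponent: (1)·n from Δp, plus 4·(0) − 3·(1) + (1) = -2 from the rest, must sum to zero.
n − 2 = 0, so n = 2.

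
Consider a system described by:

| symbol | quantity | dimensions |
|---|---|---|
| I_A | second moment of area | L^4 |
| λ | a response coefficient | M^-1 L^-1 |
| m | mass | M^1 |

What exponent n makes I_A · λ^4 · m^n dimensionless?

4

Balance the M exponent: (1)·n from m, plus (0) + 4·(-1) = -4 from the rest, must sum to zero.
n − 4 = 0, so n = 4.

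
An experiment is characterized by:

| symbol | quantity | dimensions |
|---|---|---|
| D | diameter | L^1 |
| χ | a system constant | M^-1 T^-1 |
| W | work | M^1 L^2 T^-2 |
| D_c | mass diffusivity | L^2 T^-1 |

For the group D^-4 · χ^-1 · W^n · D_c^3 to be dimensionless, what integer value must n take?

-1

Balance the M exponent: (1)·n from W, plus −4·(0) − (-1) + 3·(0) = 1 from the rest, must sum to zero.
n + 1 = 0, so n = -1.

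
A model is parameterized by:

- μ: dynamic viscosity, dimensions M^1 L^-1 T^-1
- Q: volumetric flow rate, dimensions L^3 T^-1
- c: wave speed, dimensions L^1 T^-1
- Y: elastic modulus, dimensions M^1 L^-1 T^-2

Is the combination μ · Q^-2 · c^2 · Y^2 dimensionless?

Sum the exponent of each base dimension across the product:
  M: [μ]_M − 2·[Q]_M + 2·[c]_M + 2·[Y]_M = (1) − 2·(0) + 2·(0) + 2·(1) = 3
  L: [μ]_L − 2·[Q]_L + 2·[c]_L + 2·[Y]_L = (-1) − 2·(3) + 2·(1) + 2·(-1) = -7
  T: [μ]_T − 2·[Q]_T + 2·[c]_T + 2·[Y]_T = (-1) − 2·(-1) + 2·(-1) + 2·(-2) = -5
Net dimensions [M³ L⁻⁷ T⁻⁵] ≠ [1] — not dimensionless.

no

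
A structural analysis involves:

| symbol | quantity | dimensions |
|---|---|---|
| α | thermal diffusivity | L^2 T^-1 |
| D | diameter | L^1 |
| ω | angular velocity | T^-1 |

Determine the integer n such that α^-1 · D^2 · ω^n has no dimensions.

Balance the T exponent: (-1)·n from ω, plus −(-1) + 2·(0) = 1 from the rest, must sum to zero.
−n + 1 = 0, so n = 1.

1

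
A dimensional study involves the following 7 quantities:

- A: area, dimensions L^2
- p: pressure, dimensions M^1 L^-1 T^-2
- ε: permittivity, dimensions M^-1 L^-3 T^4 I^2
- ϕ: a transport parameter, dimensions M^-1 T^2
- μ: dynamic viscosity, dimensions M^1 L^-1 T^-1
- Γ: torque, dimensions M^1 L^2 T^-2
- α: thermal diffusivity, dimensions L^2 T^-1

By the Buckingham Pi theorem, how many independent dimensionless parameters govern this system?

There are 7 variables and 4 base dimensions (M, L, T, I).
The dimension matrix has rank 4.
Independent dimensionless groups: 7 − 4 = 3.

3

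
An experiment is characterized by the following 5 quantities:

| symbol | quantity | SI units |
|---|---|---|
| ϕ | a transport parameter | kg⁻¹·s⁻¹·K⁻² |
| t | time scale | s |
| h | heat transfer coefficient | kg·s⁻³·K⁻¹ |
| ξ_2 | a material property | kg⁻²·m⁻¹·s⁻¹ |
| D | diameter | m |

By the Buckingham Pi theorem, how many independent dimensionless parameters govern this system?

There are 5 variables and 4 base dimensions (M, L, T, Θ).
The dimension matrix has rank 4.
Independent dimensionless groups: 5 − 4 = 1.

1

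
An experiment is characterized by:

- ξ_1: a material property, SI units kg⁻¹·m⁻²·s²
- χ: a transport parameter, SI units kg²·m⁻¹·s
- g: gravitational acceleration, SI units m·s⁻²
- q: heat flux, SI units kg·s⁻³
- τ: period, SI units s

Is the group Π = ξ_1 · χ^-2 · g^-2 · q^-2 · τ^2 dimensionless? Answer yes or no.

Sum the exponent of each base dimension across the product:
  M: [ξ_1]_M − 2·[χ]_M − 2·[g]_M − 2·[q]_M + 2·[τ]_M = (-1) − 2·(2) − 2·(0) − 2·(1) + 2·(0) = -7
  L: [ξ_1]_L − 2·[χ]_L − 2·[g]_L − 2·[q]_L + 2·[τ]_L = (-2) − 2·(-1) − 2·(1) − 2·(0) + 2·(0) = -2
  T: [ξ_1]_T − 2·[χ]_T − 2·[g]_T − 2·[q]_T + 2·[τ]_T = (2) − 2·(1) − 2·(-2) − 2·(-3) + 2·(1) = 12
Net dimensions [M⁻⁷ L⁻² T¹²] ≠ [1] — not dimensionless.

no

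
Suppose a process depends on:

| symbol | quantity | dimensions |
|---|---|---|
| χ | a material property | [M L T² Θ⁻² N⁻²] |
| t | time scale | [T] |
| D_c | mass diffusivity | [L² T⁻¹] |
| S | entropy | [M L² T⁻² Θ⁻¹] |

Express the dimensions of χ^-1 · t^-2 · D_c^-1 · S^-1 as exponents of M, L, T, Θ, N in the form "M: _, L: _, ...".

M: -2, L: -5, T: -1, Θ: 3, N: 2

Collect each base-dimension exponent across the product:
  M: −(1) − 2·(0) − (0) − (1) = -2
  L: −(1) − 2·(0) − (2) − (2) = -5
  T: −(2) − 2·(1) − (-1) − (-2) = -1
  Θ: −(-2) − 2·(0) − (0) − (-1) = 3
  N: −(-2) − 2·(0) − (0) − (0) = 2
So the dimensions are [M⁻² L⁻⁵ T⁻¹ Θ³ N²].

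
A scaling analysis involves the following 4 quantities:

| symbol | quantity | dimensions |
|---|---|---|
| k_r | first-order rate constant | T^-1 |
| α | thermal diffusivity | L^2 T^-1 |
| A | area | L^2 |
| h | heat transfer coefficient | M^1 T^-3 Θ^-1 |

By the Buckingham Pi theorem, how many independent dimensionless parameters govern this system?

There are 4 variables and 4 base dimensions (M, L, T, Θ).
The dimension matrix has rank 3 (less than 4: the dimension vectors are linearly dependent).
Independent dimensionless groups: 4 − 3 = 1.

1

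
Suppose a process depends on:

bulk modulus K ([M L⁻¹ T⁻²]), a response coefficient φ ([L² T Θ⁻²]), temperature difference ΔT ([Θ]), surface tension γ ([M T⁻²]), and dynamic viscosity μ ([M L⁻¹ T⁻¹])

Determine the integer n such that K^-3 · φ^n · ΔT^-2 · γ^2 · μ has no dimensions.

Balance the L exponent: (2)·n from φ, plus −3·(-1) − 2·(0) + 2·(0) + (-1) = 2 from the rest, must sum to zero.
2n + 2 = 0, so n = -1.

-1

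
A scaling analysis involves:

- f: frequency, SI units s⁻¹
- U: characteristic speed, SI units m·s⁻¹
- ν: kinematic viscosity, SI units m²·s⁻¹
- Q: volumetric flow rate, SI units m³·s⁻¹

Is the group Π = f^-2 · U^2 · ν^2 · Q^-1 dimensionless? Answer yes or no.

no

Sum the exponent of each base dimension across the product:
  L: −2·[f]_L + 2·[U]_L + 2·[ν]_L − [Q]_L = −2·(0) + 2·(1) + 2·(2) − (3) = 3
  T: −2·[f]_T + 2·[U]_T + 2·[ν]_T − [Q]_T = −2·(-1) + 2·(-1) + 2·(-1) − (-1) = -1
Net dimensions [L³ T⁻¹] ≠ [1] — not dimensionless.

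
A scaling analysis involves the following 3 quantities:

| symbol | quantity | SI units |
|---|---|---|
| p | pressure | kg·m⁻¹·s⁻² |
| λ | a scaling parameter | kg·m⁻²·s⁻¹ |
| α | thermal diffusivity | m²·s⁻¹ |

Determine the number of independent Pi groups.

There are 3 variables and 3 base dimensions (M, L, T).
The dimension matrix has rank 3.
Independent dimensionless groups: 3 − 3 = 0.

0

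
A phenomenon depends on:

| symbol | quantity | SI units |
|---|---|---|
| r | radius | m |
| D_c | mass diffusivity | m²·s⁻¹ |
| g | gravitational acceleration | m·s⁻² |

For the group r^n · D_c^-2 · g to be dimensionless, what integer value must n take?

Balance the L exponent: (1)·n from r, plus −2·(2) + (1) = -3 from the rest, must sum to zero.
n − 3 = 0, so n = 3.

3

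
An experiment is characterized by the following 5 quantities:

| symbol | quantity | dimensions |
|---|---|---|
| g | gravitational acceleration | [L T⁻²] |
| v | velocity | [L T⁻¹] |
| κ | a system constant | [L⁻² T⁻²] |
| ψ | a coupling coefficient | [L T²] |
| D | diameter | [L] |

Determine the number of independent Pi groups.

There are 5 variables and 2 base dimensions (L, T).
The dimension matrix has rank 2.
Independent dimensionless groups: 5 − 2 = 3.

3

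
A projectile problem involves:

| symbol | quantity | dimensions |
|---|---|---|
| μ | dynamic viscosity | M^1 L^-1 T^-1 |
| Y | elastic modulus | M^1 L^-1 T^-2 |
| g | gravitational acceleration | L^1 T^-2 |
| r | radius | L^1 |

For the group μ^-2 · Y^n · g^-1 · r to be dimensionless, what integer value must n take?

2

Balance the M exponent: (1)·n from Y, plus −2·(1) − (0) + (0) = -2 from the rest, must sum to zero.
n − 2 = 0, so n = 2.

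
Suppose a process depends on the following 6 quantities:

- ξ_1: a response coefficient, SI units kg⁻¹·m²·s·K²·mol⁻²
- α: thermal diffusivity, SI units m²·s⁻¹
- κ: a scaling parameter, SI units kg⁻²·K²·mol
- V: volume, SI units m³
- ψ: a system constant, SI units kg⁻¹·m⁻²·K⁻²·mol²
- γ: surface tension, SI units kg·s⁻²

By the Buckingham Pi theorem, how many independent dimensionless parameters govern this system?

There are 6 variables and 5 base dimensions (M, L, T, Θ, N).
The dimension matrix has rank 5.
Independent dimensionless groups: 6 − 5 = 1.

1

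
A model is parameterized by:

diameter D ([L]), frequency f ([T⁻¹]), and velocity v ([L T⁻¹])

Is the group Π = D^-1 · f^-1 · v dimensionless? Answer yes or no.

Sum the exponent of each base dimension across the product:
  M: −[D]_M − [f]_M + [v]_M = −(0) − (0) + (0) = 0
  L: −[D]_L − [f]_L + [v]_L = −(1) − (0) + (1) = 0
  T: −[D]_T − [f]_T + [v]_T = −(0) − (-1) + (-1) = 0
  Θ: −[D]_Θ − [f]_Θ + [v]_Θ = −(0) − (0) + (0) = 0
All base exponents vanish — dimensionless.

yes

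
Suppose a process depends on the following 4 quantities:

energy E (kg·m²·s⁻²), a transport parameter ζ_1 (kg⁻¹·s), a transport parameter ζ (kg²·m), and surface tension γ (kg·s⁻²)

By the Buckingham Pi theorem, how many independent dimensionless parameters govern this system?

1

There are 4 variables and 3 base dimensions (M, L, T).
The dimension matrix has rank 3.
Independent dimensionless groups: 4 − 3 = 1.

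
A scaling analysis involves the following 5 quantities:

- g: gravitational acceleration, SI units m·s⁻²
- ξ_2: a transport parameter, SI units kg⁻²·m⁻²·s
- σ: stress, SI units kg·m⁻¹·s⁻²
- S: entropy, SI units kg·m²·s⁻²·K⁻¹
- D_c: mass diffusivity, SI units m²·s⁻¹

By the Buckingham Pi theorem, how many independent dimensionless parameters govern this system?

There are 5 variables and 4 base dimensions (M, L, T, Θ).
The dimension matrix has rank 4.
Independent dimensionless groups: 5 − 4 = 1.

1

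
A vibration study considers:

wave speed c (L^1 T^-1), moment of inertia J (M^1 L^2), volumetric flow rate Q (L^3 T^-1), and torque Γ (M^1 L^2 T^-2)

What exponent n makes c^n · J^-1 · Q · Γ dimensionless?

-3

Balance the L exponent: (1)·n from c, plus −(2) + (3) + (2) = 3 from the rest, must sum to zero.
n + 3 = 0, so n = -3.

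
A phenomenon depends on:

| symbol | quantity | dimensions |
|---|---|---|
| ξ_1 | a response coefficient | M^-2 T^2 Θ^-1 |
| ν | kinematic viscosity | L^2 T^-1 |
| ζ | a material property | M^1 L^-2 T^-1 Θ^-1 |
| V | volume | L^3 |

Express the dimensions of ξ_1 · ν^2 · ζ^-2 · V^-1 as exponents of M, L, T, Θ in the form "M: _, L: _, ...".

M: -4, L: 5, T: 2, Θ: 1

Collect each base-dimension exponent across the product:
  M: (-2) + 2·(0) − 2·(1) − (0) = -4
  L: (0) + 2·(2) − 2·(-2) − (3) = 5
  T: (2) + 2·(-1) − 2·(-1) − (0) = 2
  Θ: (-1) + 2·(0) − 2·(-1) − (0) = 1
So the dimensions are [M⁻⁴ L⁵ T² Θ].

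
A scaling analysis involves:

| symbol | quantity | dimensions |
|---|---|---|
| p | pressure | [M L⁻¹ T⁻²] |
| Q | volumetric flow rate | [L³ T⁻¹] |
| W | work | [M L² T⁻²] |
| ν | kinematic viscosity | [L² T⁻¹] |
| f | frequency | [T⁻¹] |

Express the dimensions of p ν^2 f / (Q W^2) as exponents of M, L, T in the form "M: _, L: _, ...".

Collect each base-dimension exponent across the product:
  M: (1) − (0) − 2·(1) + 2·(0) + (0) = -1
  L: (-1) − (3) − 2·(2) + 2·(2) + (0) = -4
  T: (-2) − (-1) − 2·(-2) + 2·(-1) + (-1) = 0
So the dimensions are [M⁻¹ L⁻⁴].

M: -1, L: -4, T: 0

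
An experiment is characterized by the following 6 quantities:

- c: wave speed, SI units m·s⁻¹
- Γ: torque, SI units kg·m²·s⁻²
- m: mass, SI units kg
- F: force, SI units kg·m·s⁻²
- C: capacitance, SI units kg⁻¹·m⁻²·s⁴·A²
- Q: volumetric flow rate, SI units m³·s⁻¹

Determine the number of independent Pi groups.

There are 6 variables and 4 base dimensions (M, L, T, I).
The dimension matrix has rank 4.
Independent dimensionless groups: 6 − 4 = 2.

2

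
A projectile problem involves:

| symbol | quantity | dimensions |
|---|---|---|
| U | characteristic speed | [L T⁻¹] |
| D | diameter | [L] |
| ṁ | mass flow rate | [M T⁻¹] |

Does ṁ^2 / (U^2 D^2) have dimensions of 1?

no

Sum the exponent of each base dimension across the product:
  M: −2·[U]_M − 2·[D]_M + 2·[ṁ]_M = −2·(0) − 2·(0) + 2·(1) = 2
  L: −2·[U]_L − 2·[D]_L + 2·[ṁ]_L = −2·(1) − 2·(1) + 2·(0) = -4
  T: −2·[U]_T − 2·[D]_T + 2·[ṁ]_T = −2·(-1) − 2·(0) + 2·(-1) = 0
Net dimensions [M² L⁻⁴] ≠ [1] — not dimensionless.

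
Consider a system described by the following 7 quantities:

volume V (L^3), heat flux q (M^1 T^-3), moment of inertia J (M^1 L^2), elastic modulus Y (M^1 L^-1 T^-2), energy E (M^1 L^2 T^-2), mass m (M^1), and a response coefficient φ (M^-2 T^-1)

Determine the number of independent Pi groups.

There are 7 variables and 3 base dimensions (M, L, T).
The dimension matrix has rank 3.
Independent dimensionless groups: 7 − 3 = 4.

4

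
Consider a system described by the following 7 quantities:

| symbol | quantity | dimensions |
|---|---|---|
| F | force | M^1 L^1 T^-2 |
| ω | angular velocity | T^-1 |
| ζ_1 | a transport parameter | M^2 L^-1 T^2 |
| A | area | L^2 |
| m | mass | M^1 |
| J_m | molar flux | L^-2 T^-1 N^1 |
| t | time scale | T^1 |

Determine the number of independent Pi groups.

There are 7 variables and 4 base dimensions (M, L, T, N).
The dimension matrix has rank 4.
Independent dimensionless groups: 7 − 4 = 3.

3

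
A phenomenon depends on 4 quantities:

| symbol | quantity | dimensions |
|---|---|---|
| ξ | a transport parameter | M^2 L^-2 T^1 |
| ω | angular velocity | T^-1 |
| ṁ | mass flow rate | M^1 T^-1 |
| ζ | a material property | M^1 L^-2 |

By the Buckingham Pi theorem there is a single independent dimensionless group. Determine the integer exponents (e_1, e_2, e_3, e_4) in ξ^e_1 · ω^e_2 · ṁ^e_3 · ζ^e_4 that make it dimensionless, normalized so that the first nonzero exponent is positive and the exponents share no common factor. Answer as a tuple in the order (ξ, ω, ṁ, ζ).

M: e_1·(2) + e_2·(0) + e_3·(1) + e_4·(1) = 0
L: e_1·(-2) + e_2·(0) + e_3·(0) + e_4·(-2) = 0
T: e_1·(1) + e_2·(-1) + e_3·(-1) + e_4·(0) = 0
Solving this homogeneous linear system for the smallest-integer solution (first nonzero entry positive) gives (1, 2, -1, -1).

(1, 2, -1, -1)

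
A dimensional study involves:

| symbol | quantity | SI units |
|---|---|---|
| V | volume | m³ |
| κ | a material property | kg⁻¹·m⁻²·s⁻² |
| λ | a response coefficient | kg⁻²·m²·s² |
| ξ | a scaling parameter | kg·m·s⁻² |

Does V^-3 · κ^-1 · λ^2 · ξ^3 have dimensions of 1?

yes

Sum the exponent of each base dimension across the product:
  M: −3·[V]_M − [κ]_M + 2·[λ]_M + 3·[ξ]_M = −3·(0) − (-1) + 2·(-2) + 3·(1) = 0
  L: −3·[V]_L − [κ]_L + 2·[λ]_L + 3·[ξ]_L = −3·(3) − (-2) + 2·(2) + 3·(1) = 0
  T: −3·[V]_T − [κ]_T + 2·[λ]_T + 3·[ξ]_T = −3·(0) − (-2) + 2·(2) + 3·(-2) = 0
All base exponents vanish — dimensionless.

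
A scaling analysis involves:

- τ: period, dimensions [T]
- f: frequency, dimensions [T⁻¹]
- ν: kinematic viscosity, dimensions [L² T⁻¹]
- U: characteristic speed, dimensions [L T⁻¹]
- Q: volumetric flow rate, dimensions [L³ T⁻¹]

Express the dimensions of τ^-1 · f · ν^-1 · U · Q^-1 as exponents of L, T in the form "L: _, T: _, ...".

L: -4, T: -1

Collect each base-dimension exponent across the product:
  L: −(0) + (0) − (2) + (1) − (3) = -4
  T: −(1) + (-1) − (-1) + (-1) − (-1) = -1
So the dimensions are [L⁻⁴ T⁻¹].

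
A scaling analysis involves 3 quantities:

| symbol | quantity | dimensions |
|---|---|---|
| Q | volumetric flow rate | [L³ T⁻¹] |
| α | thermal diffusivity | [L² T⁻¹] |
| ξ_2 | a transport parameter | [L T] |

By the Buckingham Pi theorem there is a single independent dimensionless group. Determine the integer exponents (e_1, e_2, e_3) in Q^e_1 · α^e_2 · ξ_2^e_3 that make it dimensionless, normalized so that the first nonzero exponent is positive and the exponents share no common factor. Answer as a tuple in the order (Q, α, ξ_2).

(3, -4, -1)

L: e_1·(3) + e_2·(2) + e_3·(1) = 0
T: e_1·(-1) + e_2·(-1) + e_3·(1) = 0
Solving this homogeneous linear system for the smallest-integer solution (first nonzero entry positive) gives (3, -4, -1).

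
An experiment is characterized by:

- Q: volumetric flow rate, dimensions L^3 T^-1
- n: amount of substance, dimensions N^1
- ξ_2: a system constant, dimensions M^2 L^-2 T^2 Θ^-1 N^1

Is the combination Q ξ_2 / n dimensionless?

no

Sum the exponent of each base dimension across the product:
  M: [Q]_M − [n]_M + [ξ_2]_M = (0) − (0) + (2) = 2
  L: [Q]_L − [n]_L + [ξ_2]_L = (3) − (0) + (-2) = 1
  T: [Q]_T − [n]_T + [ξ_2]_T = (-1) − (0) + (2) = 1
  Θ: [Q]_Θ − [n]_Θ + [ξ_2]_Θ = (0) − (0) + (-1) = -1
  N: [Q]_N − [n]_N + [ξ_2]_N = (0) − (1) + (1) = 0
Net dimensions [M² L T Θ⁻¹] ≠ [1] — not dimensionless.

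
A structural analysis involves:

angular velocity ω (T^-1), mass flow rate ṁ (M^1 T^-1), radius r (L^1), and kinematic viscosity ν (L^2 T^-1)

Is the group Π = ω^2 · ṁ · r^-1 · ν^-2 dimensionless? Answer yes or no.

Sum the exponent of each base dimension across the product:
  M: 2·[ω]_M + [ṁ]_M − [r]_M − 2·[ν]_M = 2·(0) + (1) − (0) − 2·(0) = 1
  L: 2·[ω]_L + [ṁ]_L − [r]_L − 2·[ν]_L = 2·(0) + (0) − (1) − 2·(2) = -5
  T: 2·[ω]_T + [ṁ]_T − [r]_T − 2·[ν]_T = 2·(-1) + (-1) − (0) − 2·(-1) = -1
Net dimensions [M L⁻⁵ T⁻¹] ≠ [1] — not dimensionless.

no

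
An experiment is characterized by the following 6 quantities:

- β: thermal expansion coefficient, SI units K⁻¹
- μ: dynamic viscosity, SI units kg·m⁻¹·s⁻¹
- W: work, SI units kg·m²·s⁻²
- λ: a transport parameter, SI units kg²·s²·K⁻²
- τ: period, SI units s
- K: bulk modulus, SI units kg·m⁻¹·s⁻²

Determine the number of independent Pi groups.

There are 6 variables and 4 base dimensions (M, L, T, Θ).
The dimension matrix has rank 4.
Independent dimensionless groups: 6 − 4 = 2.

2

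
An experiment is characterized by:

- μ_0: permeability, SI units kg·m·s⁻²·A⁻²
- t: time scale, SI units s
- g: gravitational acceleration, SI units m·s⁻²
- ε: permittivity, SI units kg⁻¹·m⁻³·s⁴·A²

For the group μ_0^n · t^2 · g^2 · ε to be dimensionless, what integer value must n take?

Balance the M exponent: (1)·n from μ_0, plus 2·(0) + 2·(0) + (-1) = -1 from the rest, must sum to zero.
n − 1 = 0, so n = 1.

1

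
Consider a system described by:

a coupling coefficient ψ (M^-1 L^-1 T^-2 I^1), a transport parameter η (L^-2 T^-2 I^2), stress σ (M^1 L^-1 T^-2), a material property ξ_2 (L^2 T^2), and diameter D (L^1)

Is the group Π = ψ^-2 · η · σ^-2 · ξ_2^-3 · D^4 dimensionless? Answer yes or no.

yes

Sum the exponent of each base dimension across the product:
  M: −2·[ψ]_M + [η]_M − 2·[σ]_M − 3·[ξ_2]_M + 4·[D]_M = −2·(-1) + (0) − 2·(1) − 3·(0) + 4·(0) = 0
  L: −2·[ψ]_L + [η]_L − 2·[σ]_L − 3·[ξ_2]_L + 4·[D]_L = −2·(-1) + (-2) − 2·(-1) − 3·(2) + 4·(1) = 0
  T: −2·[ψ]_T + [η]_T − 2·[σ]_T − 3·[ξ_2]_T + 4·[D]_T = −2·(-2) + (-2) − 2·(-2) − 3·(2) + 4·(0) = 0
  I: −2·[ψ]_I + [η]_I − 2·[σ]_I − 3·[ξ_2]_I + 4·[D]_I = −2·(1) + (2) − 2·(0) − 3·(0) + 4·(0) = 0
All base exponents vanish — dimensionless.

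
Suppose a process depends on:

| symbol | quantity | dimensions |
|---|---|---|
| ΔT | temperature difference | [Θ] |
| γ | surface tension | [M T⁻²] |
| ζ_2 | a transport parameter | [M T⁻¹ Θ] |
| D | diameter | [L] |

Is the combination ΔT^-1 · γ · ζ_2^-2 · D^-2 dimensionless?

Sum the exponent of each base dimension across the product:
  M: −[ΔT]_M + [γ]_M − 2·[ζ_2]_M − 2·[D]_M = −(0) + (1) − 2·(1) − 2·(0) = -1
  L: −[ΔT]_L + [γ]_L − 2·[ζ_2]_L − 2·[D]_L = −(0) + (0) − 2·(0) − 2·(1) = -2
  T: −[ΔT]_T + [γ]_T − 2·[ζ_2]_T − 2·[D]_T = −(0) + (-2) − 2·(-1) − 2·(0) = 0
  Θ: −[ΔT]_Θ + [γ]_Θ − 2·[ζ_2]_Θ − 2·[D]_Θ = −(1) + (0) − 2·(1) − 2·(0) = -3
Net dimensions [M⁻¹ L⁻² Θ⁻³] ≠ [1] — not dimensionless.

no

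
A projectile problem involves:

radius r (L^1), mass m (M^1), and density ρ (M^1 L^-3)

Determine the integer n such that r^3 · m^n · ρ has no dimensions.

-1

Balance the M exponent: (1)·n from m, plus 3·(0) + (1) = 1 from the rest, must sum to zero.
n + 1 = 0, so n = -1.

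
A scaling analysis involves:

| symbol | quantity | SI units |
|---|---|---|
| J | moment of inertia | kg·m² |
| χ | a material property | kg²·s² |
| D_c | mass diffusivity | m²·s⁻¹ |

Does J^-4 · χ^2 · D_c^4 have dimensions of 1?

Sum the exponent of each base dimension across the product:
  M: −4·[J]_M + 2·[χ]_M + 4·[D_c]_M = −4·(1) + 2·(2) + 4·(0) = 0
  L: −4·[J]_L + 2·[χ]_L + 4·[D_c]_L = −4·(2) + 2·(0) + 4·(2) = 0
  T: −4·[J]_T + 2·[χ]_T + 4·[D_c]_T = −4·(0) + 2·(2) + 4·(-1) = 0
All base exponents vanish — dimensionless.

yes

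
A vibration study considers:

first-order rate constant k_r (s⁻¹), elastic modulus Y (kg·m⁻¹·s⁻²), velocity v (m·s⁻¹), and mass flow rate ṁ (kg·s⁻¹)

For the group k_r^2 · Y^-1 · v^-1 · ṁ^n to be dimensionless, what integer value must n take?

1

Balance the M exponent: (1)·n from ṁ, plus 2·(0) − (1) − (0) = -1 from the rest, must sum to zero.
n − 1 = 0, so n = 1.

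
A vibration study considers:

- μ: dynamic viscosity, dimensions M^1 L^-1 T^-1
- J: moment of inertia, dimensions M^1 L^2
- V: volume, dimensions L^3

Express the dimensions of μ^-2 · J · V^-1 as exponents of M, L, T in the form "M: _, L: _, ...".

M: -1, L: 1, T: 2

Collect each base-dimension exponent across the product:
  M: −2·(1) + (1) − (0) = -1
  L: −2·(-1) + (2) − (3) = 1
  T: −2·(-1) + (0) − (0) = 2
So the dimensions are [M⁻¹ L T²].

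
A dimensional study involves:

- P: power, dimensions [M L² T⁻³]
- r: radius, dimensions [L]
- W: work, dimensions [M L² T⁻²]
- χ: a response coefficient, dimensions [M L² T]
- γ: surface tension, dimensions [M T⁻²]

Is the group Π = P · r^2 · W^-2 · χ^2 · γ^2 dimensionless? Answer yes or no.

Sum the exponent of each base dimension across the product:
  M: [P]_M + 2·[r]_M − 2·[W]_M + 2·[χ]_M + 2·[γ]_M = (1) + 2·(0) − 2·(1) + 2·(1) + 2·(1) = 3
  L: [P]_L + 2·[r]_L − 2·[W]_L + 2·[χ]_L + 2·[γ]_L = (2) + 2·(1) − 2·(2) + 2·(2) + 2·(0) = 4
  T: [P]_T + 2·[r]_T − 2·[W]_T + 2·[χ]_T + 2·[γ]_T = (-3) + 2·(0) − 2·(-2) + 2·(1) + 2·(-2) = -1
Net dimensions [M³ L⁴ T⁻¹] ≠ [1] — not dimensionless.

no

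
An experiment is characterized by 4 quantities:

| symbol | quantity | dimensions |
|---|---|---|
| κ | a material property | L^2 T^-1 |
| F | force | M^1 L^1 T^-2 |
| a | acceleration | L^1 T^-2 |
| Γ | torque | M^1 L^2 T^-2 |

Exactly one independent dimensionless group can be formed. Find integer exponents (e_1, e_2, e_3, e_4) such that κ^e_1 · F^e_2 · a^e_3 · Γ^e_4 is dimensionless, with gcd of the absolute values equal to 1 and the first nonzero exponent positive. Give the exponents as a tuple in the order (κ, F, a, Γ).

M: e_1·(0) + e_2·(1) + e_3·(0) + e_4·(1) = 0
L: e_1·(2) + e_2·(1) + e_3·(1) + e_4·(2) = 0
T: e_1·(-1) + e_2·(-2) + e_3·(-2) + e_4·(-2) = 0
Solving this homogeneous linear system for the smallest-integer solution (first nonzero entry positive) gives (2, 3, -1, -3).

(2, 3, -1, -3)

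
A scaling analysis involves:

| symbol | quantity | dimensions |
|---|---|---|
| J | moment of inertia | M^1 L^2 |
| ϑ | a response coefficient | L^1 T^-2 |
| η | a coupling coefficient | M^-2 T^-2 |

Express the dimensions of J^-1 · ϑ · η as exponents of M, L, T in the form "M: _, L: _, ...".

M: -3, L: -1, T: -4

Collect each base-dimension exponent across the product:
  M: −(1) + (0) + (-2) = -3
  L: −(2) + (1) + (0) = -1
  T: −(0) + (-2) + (-2) = -4
So the dimensions are [M⁻³ L⁻¹ T⁻⁴].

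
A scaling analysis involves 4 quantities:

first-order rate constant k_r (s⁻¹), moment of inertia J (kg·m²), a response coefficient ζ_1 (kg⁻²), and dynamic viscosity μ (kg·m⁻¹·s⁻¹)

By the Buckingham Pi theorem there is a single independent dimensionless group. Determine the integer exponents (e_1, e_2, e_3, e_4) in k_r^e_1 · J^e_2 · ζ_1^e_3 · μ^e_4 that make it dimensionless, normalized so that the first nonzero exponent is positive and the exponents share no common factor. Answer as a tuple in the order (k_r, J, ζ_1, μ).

M: e_1·(0) + e_2·(1) + e_3·(-2) + e_4·(1) = 0
L: e_1·(0) + e_2·(2) + e_3·(0) + e_4·(-1) = 0
T: e_1·(-1) + e_2·(0) + e_3·(0) + e_4·(-1) = 0
Solving this homogeneous linear system for the smallest-integer solution (first nonzero entry positive) gives (4, -2, -3, -4).

(4, -2, -3, -4)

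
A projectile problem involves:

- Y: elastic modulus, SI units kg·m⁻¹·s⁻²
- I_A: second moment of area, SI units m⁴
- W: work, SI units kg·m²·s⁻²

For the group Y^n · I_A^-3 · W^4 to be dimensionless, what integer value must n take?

Balance the M exponent: (1)·n from Y, plus −3·(0) + 4·(1) = 4 from the rest, must sum to zero.
n + 4 = 0, so n = -4.

-4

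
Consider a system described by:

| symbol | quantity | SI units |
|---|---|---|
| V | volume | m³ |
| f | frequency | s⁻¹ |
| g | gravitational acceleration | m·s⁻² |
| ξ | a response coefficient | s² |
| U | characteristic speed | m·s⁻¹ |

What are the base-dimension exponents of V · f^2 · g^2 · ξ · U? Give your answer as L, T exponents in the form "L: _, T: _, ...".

L: 6, T: -5

Collect each base-dimension exponent across the product:
  L: (3) + 2·(0) + 2·(1) + (0) + (1) = 6
  T: (0) + 2·(-1) + 2·(-2) + (2) + (-1) = -5
So the dimensions are [L⁶ T⁻⁵].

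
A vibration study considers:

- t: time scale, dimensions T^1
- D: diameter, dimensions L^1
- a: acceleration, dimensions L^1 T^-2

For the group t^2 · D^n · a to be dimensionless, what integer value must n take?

Balance the L exponent: (1)·n from D, plus 2·(0) + (1) = 1 from the rest, must sum to zero.
n + 1 = 0, so n = -1.

-1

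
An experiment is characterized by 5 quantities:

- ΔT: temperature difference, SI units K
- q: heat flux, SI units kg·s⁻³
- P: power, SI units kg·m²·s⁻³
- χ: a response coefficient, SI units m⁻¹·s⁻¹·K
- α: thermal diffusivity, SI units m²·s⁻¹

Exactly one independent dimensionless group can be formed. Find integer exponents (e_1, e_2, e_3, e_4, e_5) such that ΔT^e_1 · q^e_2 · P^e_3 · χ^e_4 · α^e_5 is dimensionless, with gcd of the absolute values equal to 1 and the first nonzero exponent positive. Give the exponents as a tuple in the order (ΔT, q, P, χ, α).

(2, 3, -3, -2, 2)

M: e_1·(0) + e_2·(1) + e_3·(1) + e_4·(0) + e_5·(0) = 0
L: e_1·(0) + e_2·(0) + e_3·(2) + e_4·(-1) + e_5·(2) = 0
T: e_1·(0) + e_2·(-3) + e_3·(-3) + e_4·(-1) + e_5·(-1) = 0
Θ: e_1·(1) + e_2·(0) + e_3·(0) + e_4·(1) + e_5·(0) = 0
Solving this homogeneous linear system for the smallest-integer solution (first nonzero entry positive) gives (2, 3, -3, -2, 2).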